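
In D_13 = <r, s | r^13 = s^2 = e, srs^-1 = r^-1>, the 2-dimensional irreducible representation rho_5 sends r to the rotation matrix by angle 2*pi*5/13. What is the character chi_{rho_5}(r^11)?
chi_{rho_5}(r^11) = 2*cos(2*pi*5*11/13) = 2*cos(110*pi/13)

Argument: rho_5(r^11) is rotation by angle 2*pi*5*11/13, whose trace is 2*cos(2*pi*5*11/13) = 2*cos(110*pi/13).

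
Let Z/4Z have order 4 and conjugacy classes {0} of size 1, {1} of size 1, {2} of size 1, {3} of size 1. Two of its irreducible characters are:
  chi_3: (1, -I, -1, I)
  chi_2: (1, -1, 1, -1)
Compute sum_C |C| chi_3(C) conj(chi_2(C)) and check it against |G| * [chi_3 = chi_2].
Sum = 0; so <chi_3, chi_2> = 0 (distinct irreducibles are orthogonal).

Derivation: Compute term by term over conjugacy classes (|C| * chi_3(C) * conj(chi_2(C))):
  1*(1)*conj(1) + 1*(-I)*conj(-1) + 1*(-1)*conj(1) + 1*(I)*conj(-1)
  = (1) + (I) + (-1) + (-I)
  = 0.
(Exp terms are combined using exp(i*s)*conj(exp(i*t)) = exp(i*(s-t)), and sums of them are collapsed using the identity that for every m > 1 the m distinct m-th roots of unity sum to 0, e.g. 1 + exp(2*I*pi/3) + exp(-2*I*pi/3) = 0.)
Dividing by |G| = 4 gives 0/4 = 0, matching the row-orthogonality relation <chi_3, chi_2> = [chi_3 = chi_2].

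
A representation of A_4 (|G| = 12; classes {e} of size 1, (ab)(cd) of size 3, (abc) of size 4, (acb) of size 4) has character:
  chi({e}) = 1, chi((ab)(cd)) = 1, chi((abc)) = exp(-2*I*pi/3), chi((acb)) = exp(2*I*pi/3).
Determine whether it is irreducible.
Irreducible: <chi, chi> = 1.

Working: <chi, chi> = (1/|G|) sum_C |C| * |chi(C)|^2 = (1/12)[1*|1|^2 + 3*|1|^2 + 4*|exp(-2*I*pi/3)|^2 + 4*|exp(2*I*pi/3)|^2]
  = (1/12)[(1) + (3) + (4) + (4)] = 12/12 = 1.
(Exp terms are combined using exp(i*s)*conj(exp(i*t)) = exp(i*(s-t)), and sums of them are collapsed using the identity that for every m > 1 the m distinct m-th roots of unity sum to 0, e.g. 1 + exp(2*I*pi/3) + exp(-2*I*pi/3) = 0.)
A character is irreducible iff <chi, chi> = 1, so this representation is irreducible.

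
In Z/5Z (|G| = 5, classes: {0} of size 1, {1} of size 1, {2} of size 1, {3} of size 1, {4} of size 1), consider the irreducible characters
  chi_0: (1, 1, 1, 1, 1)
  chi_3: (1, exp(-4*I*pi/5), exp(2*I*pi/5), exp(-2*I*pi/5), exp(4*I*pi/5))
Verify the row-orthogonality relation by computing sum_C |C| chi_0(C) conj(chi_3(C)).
Sum = 0; so <chi_0, chi_3> = 0 (distinct irreducibles are orthogonal).

Derivation: Compute term by term over conjugacy classes (|C| * chi_0(C) * conj(chi_3(C))):
  1*(1)*conj(1) + 1*(1)*conj(exp(-4*I*pi/5)) + 1*(1)*conj(exp(2*I*pi/5)) + 1*(1)*conj(exp(-2*I*pi/5)) + 1*(1)*conj(exp(4*I*pi/5))
  = (1) + (exp(4*I*pi/5)) + (exp(-2*I*pi/5)) + (exp(2*I*pi/5)) + (exp(-4*I*pi/5))
  = 0.
(Exp terms are combined using exp(i*s)*conj(exp(i*t)) = exp(i*(s-t)), and sums of them are collapsed using the identity that for every m > 1 the m distinct m-th roots of unity sum to 0, e.g. 1 + exp(2*I*pi/3) + exp(-2*I*pi/3) = 0.)
Dividing by |G| = 5 gives 0/5 = 0, matching the row-orthogonality relation <chi_0, chi_3> = [chi_0 = chi_3].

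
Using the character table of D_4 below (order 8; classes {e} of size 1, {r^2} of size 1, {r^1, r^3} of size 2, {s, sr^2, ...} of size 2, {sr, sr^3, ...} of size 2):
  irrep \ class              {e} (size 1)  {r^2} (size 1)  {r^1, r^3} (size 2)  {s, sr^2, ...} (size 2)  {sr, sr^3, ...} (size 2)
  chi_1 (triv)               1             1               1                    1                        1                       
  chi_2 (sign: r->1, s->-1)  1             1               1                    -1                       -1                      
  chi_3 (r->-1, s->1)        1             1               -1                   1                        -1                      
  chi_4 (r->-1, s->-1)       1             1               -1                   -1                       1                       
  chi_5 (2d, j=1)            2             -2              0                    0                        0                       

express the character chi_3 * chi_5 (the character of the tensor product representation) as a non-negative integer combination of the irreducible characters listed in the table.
chi_3 tensor chi_5 = chi_5 (all other irreducibles have multiplicity 0).

Argument: The character of a tensor product is the pointwise product (chi_3 * chi_5)(C) = chi_3(C) * chi_5(C):
  {e}: (1)*(2), {r^2}: (1)*(-2), {r^1, r^3}: (-1)*(0), {s, sr^2, ...}: (1)*(0), {sr, sr^3, ...}: (-1)*(0)
so (chi_3 * chi_5) takes values
  {e} -> 2, {r^2} -> -2, {r^1, r^3} -> 0, {s, sr^2, ...} -> 0, {sr, sr^3, ...} -> 0.
Now take the inner product of this character with each irreducible chi from the table, <chi_3*chi_5, chi> = (1/8) sum_C |C| (chi_3*chi_5)(C) conj(chi(C)):
  <chi_3*chi_5, chi_1> = (1/8)[1*(2)*conj(1) + 1*(-2)*conj(1) + 2*(0)*conj(1) + 2*(0)*conj(1) + 2*(0)*conj(1)]
      = (1/8)[(2) + (-2) + (0) + (0) + (0)] = 0/8 = 0
  <chi_3*chi_5, chi_2> = (1/8)[1*(2)*conj(1) + 1*(-2)*conj(1) + 2*(0)*conj(1) + 2*(0)*conj(-1) + 2*(0)*conj(-1)]
      = (1/8)[(2) + (-2) + (0) + (0) + (0)] = 0/8 = 0
  <chi_3*chi_5, chi_3> = (1/8)[1*(2)*conj(1) + 1*(-2)*conj(1) + 2*(0)*conj(-1) + 2*(0)*conj(1) + 2*(0)*conj(-1)]
      = (1/8)[(2) + (-2) + (0) + (0) + (0)] = 0/8 = 0
  <chi_3*chi_5, chi_4> = (1/8)[1*(2)*conj(1) + 1*(-2)*conj(1) + 2*(0)*conj(-1) + 2*(0)*conj(-1) + 2*(0)*conj(1)]
      = (1/8)[(2) + (-2) + (0) + (0) + (0)] = 0/8 = 0
  <chi_3*chi_5, chi_5> = (1/8)[1*(2)*conj(2) + 1*(-2)*conj(-2) + 2*(0)*conj(0) + 2*(0)*conj(0) + 2*(0)*conj(0)]
      = (1/8)[(4) + (4) + (0) + (0) + (0)] = 8/8 = 1
Hence the multiplicities are chi_5: 1. Dimension check: dim(chi_3)*dim(chi_5) = 1*2 = 2 and sum (mult * dim) = 1*2 = 2.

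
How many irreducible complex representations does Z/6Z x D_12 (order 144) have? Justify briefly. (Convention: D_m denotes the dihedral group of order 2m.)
54

Explanation: The number of irreducible complex representations of a finite group equals its number of conjugacy classes. For a direct product, #classes(G x H) = #classes(G) * #classes(H). Z/6Z has 6 classes (abelian), D_12 has 9 classes, so 6 * 9 = 54, so Z/6Z x D_12 (order 144) has exactly 54 irreducible complex representations.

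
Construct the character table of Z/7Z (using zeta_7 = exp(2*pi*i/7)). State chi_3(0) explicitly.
Character table of Z/7Z (irreps indexed chi_0,...,chi_6 with chi_k(m) = zeta_7^(k*m), zeta_7 = exp(2*pi*i/7)):
  irrep \ class  {0} (size 1)  {1} (size 1)    {2} (size 1)    {3} (size 1)    {4} (size 1)    {5} (size 1)    {6} (size 1)  
  chi_0          1             1               1               1               1               1               1             
  chi_1          1             exp(2*I*pi/7)   exp(4*I*pi/7)   exp(6*I*pi/7)   exp(-6*I*pi/7)  exp(-4*I*pi/7)  exp(-2*I*pi/7)
  chi_2          1             exp(4*I*pi/7)   exp(-6*I*pi/7)  exp(-2*I*pi/7)  exp(2*I*pi/7)   exp(6*I*pi/7)   exp(-4*I*pi/7)
  chi_3          1             exp(6*I*pi/7)   exp(-2*I*pi/7)  exp(4*I*pi/7)   exp(-4*I*pi/7)  exp(2*I*pi/7)   exp(-6*I*pi/7)
  chi_4          1             exp(-6*I*pi/7)  exp(2*I*pi/7)   exp(-4*I*pi/7)  exp(4*I*pi/7)   exp(-2*I*pi/7)  exp(6*I*pi/7) 
  chi_5          1             exp(-4*I*pi/7)  exp(6*I*pi/7)   exp(2*I*pi/7)   exp(-2*I*pi/7)  exp(-6*I*pi/7)  exp(4*I*pi/7) 
  chi_6          1             exp(-2*I*pi/7)  exp(-4*I*pi/7)  exp(-6*I*pi/7)  exp(6*I*pi/7)   exp(4*I*pi/7)   exp(2*I*pi/7) 

Spot check: chi_3(0) = zeta_7^(3*0) = zeta_7^0 = 1.

Explanation: Z/7Z is abelian, so all 7 irreducible complex representations are 1-dimensional. They are given by chi_k(m) = zeta_7^(k*m) for k = 0,...,6. Row orthogonality: sum_m chi_k(m) conj(chi_l(m)) = 7 * [k = l].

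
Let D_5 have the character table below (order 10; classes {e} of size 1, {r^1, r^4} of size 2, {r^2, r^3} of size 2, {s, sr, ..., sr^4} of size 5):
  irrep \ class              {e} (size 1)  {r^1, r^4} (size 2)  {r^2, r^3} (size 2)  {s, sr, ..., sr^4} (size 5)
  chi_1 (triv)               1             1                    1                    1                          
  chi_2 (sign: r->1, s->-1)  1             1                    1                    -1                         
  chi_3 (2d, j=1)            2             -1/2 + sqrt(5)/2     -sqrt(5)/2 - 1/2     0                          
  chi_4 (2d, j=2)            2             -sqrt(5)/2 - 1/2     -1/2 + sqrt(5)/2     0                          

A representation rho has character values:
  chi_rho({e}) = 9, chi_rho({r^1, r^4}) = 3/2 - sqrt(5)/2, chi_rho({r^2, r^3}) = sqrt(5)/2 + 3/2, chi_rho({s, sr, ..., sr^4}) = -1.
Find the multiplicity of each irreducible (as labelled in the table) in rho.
Multiplicities: chi_1: 1, chi_2: 2, chi_3: 1, chi_4: 2.

Working: Use <chi_rho, chi> = (1/|G|) sum_C |C| * chi_rho(C) * conj(chi(C)) with |G| = 10 for each irreducible chi in the table:
  <chi_rho, chi_1> = (1/10)[1*(9)*conj(1) + 2*(3/2 - sqrt(5)/2)*conj(1) + 2*(sqrt(5)/2 + 3/2)*conj(1) + 5*(-1)*conj(1)]
      = (1/10)[(9) + (3 - sqrt(5)) + (sqrt(5) + 3) + (-5)] = 10/10 = 1
  <chi_rho, chi_2> = (1/10)[1*(9)*conj(1) + 2*(3/2 - sqrt(5)/2)*conj(1) + 2*(sqrt(5)/2 + 3/2)*conj(1) + 5*(-1)*conj(-1)]
      = (1/10)[(9) + (3 - sqrt(5)) + (sqrt(5) + 3) + (5)] = 20/10 = 2
  <chi_rho, chi_3> = (1/10)[1*(9)*conj(2) + 2*(3/2 - sqrt(5)/2)*conj(-1/2 + sqrt(5)/2) + 2*(sqrt(5)/2 + 3/2)*conj(-sqrt(5)/2 - 1/2) + 5*(-1)*conj(0)]
      = (1/10)[(18) + (-4 + 2*sqrt(5)) + (-2*sqrt(5) - 4) + (0)] = 10/10 = 1
  <chi_rho, chi_4> = (1/10)[1*(9)*conj(2) + 2*(3/2 - sqrt(5)/2)*conj(-sqrt(5)/2 - 1/2) + 2*(sqrt(5)/2 + 3/2)*conj(-1/2 + sqrt(5)/2) + 5*(-1)*conj(0)]
      = (1/10)[(18) + (1 - sqrt(5)) + (1 + sqrt(5)) + (0)] = 20/10 = 2
Dimension check: dim(rho) = sum (mult * dim) = 1*1 + 2*1 + 1*2 + 2*2 = 9 = chi_rho(e) = 9.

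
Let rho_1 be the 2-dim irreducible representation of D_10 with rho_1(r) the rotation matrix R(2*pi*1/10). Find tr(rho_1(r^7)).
chi_{rho_1}(r^7) = 2*cos(2*pi*1*7/10) = 1/2 - sqrt(5)/2

Reasoning: rho_1(r^7) is rotation by angle 2*pi*1*7/10, whose trace is 2*cos(2*pi*1*7/10) = 1/2 - sqrt(5)/2.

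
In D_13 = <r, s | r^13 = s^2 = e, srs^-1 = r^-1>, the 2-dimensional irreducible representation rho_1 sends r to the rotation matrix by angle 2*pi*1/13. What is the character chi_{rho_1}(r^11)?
chi_{rho_1}(r^11) = 2*cos(2*pi*1*11/13) = 2*cos(4*pi/13)

Explanation: rho_1(r^11) is rotation by angle 2*pi*1*11/13, whose trace is 2*cos(2*pi*1*11/13) = 2*cos(4*pi/13).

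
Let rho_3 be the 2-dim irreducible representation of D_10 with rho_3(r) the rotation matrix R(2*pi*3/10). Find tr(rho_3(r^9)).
chi_{rho_3}(r^9) = 2*cos(2*pi*3*9/10) = 1/2 - sqrt(5)/2

Proof sketch: rho_3(r^9) is rotation by angle 2*pi*3*9/10, whose trace is 2*cos(2*pi*3*9/10) = 1/2 - sqrt(5)/2.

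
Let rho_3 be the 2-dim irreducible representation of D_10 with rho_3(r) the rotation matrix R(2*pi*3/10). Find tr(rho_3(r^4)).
chi_{rho_3}(r^4) = 2*cos(2*pi*3*4/10) = -1/2 + sqrt(5)/2

Working: rho_3(r^4) is rotation by angle 2*pi*3*4/10, whose trace is 2*cos(2*pi*3*4/10) = -1/2 + sqrt(5)/2.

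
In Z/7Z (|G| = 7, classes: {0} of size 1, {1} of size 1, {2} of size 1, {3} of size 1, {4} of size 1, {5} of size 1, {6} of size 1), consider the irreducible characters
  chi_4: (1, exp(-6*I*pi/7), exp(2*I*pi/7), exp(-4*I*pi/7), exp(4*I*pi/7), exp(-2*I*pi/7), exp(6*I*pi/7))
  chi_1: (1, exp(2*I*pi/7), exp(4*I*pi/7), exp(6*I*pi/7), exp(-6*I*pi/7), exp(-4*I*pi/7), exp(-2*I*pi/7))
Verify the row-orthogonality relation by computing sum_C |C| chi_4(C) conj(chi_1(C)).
Sum = 0; so <chi_4, chi_1> = 0 (distinct irreducibles are orthogonal).

Justification: Compute term by term over conjugacy classes (|C| * chi_4(C) * conj(chi_1(C))):
  1*(1)*conj(1) + 1*(exp(-6*I*pi/7))*conj(exp(2*I*pi/7)) + 1*(exp(2*I*pi/7))*conj(exp(4*I*pi/7)) + 1*(exp(-4*I*pi/7))*conj(exp(6*I*pi/7)) + 1*(exp(4*I*pi/7))*conj(exp(-6*I*pi/7)) + 1*(exp(-2*I*pi/7))*conj(exp(-4*I*pi/7)) + 1*(exp(6*I*pi/7))*conj(exp(-2*I*pi/7))
  = (1) + (exp(6*I*pi/7)) + (exp(-2*I*pi/7)) + (exp(4*I*pi/7)) + (exp(-4*I*pi/7)) + (exp(2*I*pi/7)) + (exp(-6*I*pi/7))
  = 0.
(Exp terms are combined using exp(i*s)*conj(exp(i*t)) = exp(i*(s-t)), and sums of them are collapsed using the identity that for every m > 1 the m distinct m-th roots of unity sum to 0, e.g. 1 + exp(2*I*pi/3) + exp(-2*I*pi/3) = 0.)
Dividing by |G| = 7 gives 0/7 = 0, matching the row-orthogonality relation <chi_4, chi_1> = [chi_4 = chi_1].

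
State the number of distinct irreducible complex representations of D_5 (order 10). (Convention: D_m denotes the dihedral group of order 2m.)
4

The number of irreducible complex representations of a finite group equals its number of conjugacy classes. D_5 has 4 conjugacy classes ((n+3)/2 for n odd), so D_5 (order 10) has exactly 4 irreducible complex representations.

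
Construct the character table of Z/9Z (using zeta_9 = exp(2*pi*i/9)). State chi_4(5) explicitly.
Character table of Z/9Z (irreps indexed chi_0,...,chi_8 with chi_k(m) = zeta_9^(k*m), zeta_9 = exp(2*pi*i/9)):
  irrep \ class  {0} (size 1)  {1} (size 1)    {2} (size 1)    {3} (size 1)    {4} (size 1)    {5} (size 1)    {6} (size 1)    {7} (size 1)    {8} (size 1)  
  chi_0          1             1               1               1               1               1               1               1               1             
  chi_1          1             exp(2*I*pi/9)   exp(4*I*pi/9)   exp(2*I*pi/3)   exp(8*I*pi/9)   exp(-8*I*pi/9)  exp(-2*I*pi/3)  exp(-4*I*pi/9)  exp(-2*I*pi/9)
  chi_2          1             exp(4*I*pi/9)   exp(8*I*pi/9)   exp(-2*I*pi/3)  exp(-2*I*pi/9)  exp(2*I*pi/9)   exp(2*I*pi/3)   exp(-8*I*pi/9)  exp(-4*I*pi/9)
  chi_3          1             exp(2*I*pi/3)   exp(-2*I*pi/3)  1               exp(2*I*pi/3)   exp(-2*I*pi/3)  1               exp(2*I*pi/3)   exp(-2*I*pi/3)
  chi_4          1             exp(8*I*pi/9)   exp(-2*I*pi/9)  exp(2*I*pi/3)   exp(-4*I*pi/9)  exp(4*I*pi/9)   exp(-2*I*pi/3)  exp(2*I*pi/9)   exp(-8*I*pi/9)
  chi_5          1             exp(-8*I*pi/9)  exp(2*I*pi/9)   exp(-2*I*pi/3)  exp(4*I*pi/9)   exp(-4*I*pi/9)  exp(2*I*pi/3)   exp(-2*I*pi/9)  exp(8*I*pi/9) 
  chi_6          1             exp(-2*I*pi/3)  exp(2*I*pi/3)   1               exp(-2*I*pi/3)  exp(2*I*pi/3)   1               exp(-2*I*pi/3)  exp(2*I*pi/3) 
  chi_7          1             exp(-4*I*pi/9)  exp(-8*I*pi/9)  exp(2*I*pi/3)   exp(2*I*pi/9)   exp(-2*I*pi/9)  exp(-2*I*pi/3)  exp(8*I*pi/9)   exp(4*I*pi/9) 
  chi_8          1             exp(-2*I*pi/9)  exp(-4*I*pi/9)  exp(-2*I*pi/3)  exp(-8*I*pi/9)  exp(8*I*pi/9)   exp(2*I*pi/3)   exp(4*I*pi/9)   exp(2*I*pi/9) 

Spot check: chi_4(5) = zeta_9^(4*5) = zeta_9^20 = exp(4*I*pi/9).

Explanation: Z/9Z is abelian, so all 9 irreducible complex representations are 1-dimensional. They are given by chi_k(m) = zeta_9^(k*m) for k = 0,...,8. Row orthogonality: sum_m chi_k(m) conj(chi_l(m)) = 9 * [k = l].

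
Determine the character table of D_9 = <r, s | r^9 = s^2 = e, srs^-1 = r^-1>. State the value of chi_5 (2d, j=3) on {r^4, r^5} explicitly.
Conjugacy classes: {e} of size 1, {r^1, r^8} of size 2, {r^2, r^7} of size 2, {r^3, r^6} of size 2, {r^4, r^5} of size 2, {s, sr, ..., sr^8} of size 9.
Character table:
  irrep \ class              {e} (size 1)  {r^1, r^8} (size 2)  {r^2, r^7} (size 2)  {r^3, r^6} (size 2)  {r^4, r^5} (size 2)  {s, sr, ..., sr^8} (size 9)
  chi_1 (triv)               1             1                    1                    1                    1                    1                          
  chi_2 (sign: r->1, s->-1)  1             1                    1                    1                    1                    -1                         
  chi_3 (2d, j=1)            2             2*cos(2*pi/9)        2*cos(4*pi/9)        -1                   -2*cos(pi/9)         0                          
  chi_4 (2d, j=2)            2             2*cos(4*pi/9)        -2*cos(pi/9)         -1                   2*cos(2*pi/9)        0                          
  chi_5 (2d, j=3)            2             -1                   -1                   2                    -1                   0                          
  chi_6 (2d, j=4)            2             -2*cos(pi/9)         2*cos(2*pi/9)        -1                   2*cos(4*pi/9)        0                          

Spot check: chi_5 (2d, j=3) on {r^4, r^5} = -1.

Working: D_9 has order 2*9 = 18 with 6 conjugacy classes, hence 6 irreducibles. Sum of squared dims 1 + 1 + 4 + 4 + 4 + 4 = 18 = |G|. Linear characters come from the abelianisation; the 2-dimensional irreps have character r^k -> 2*cos(2*pi*j*k/9), reflections -> 0.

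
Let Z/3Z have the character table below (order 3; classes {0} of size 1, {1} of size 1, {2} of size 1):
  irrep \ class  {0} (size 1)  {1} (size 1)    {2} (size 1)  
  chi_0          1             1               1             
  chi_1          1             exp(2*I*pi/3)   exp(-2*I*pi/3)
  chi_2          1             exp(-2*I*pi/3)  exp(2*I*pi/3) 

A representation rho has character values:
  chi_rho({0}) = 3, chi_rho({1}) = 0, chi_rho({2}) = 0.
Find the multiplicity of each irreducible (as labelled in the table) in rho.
Multiplicities: chi_0: 1, chi_1: 1, chi_2: 1.

Use <chi_rho, chi> = (1/|G|) sum_C |C| * chi_rho(C) * conj(chi(C)) with |G| = 3 for each irreducible chi in the table:
  <chi_rho, chi_0> = (1/3)[1*(3)*conj(1) + 1*(0)*conj(1) + 1*(0)*conj(1)]
      = (1/3)[(3) + (0) + (0)] = 3/3 = 1
  <chi_rho, chi_1> = (1/3)[1*(3)*conj(1) + 1*(0)*conj(exp(2*I*pi/3)) + 1*(0)*conj(exp(-2*I*pi/3))]
      = (1/3)[(3) + (0) + (0)] = 3/3 = 1
  <chi_rho, chi_2> = (1/3)[1*(3)*conj(1) + 1*(0)*conj(exp(-2*I*pi/3)) + 1*(0)*conj(exp(2*I*pi/3))]
      = (1/3)[(3) + (0) + (0)] = 3/3 = 1
(Exp terms are combined using exp(i*s)*conj(exp(i*t)) = exp(i*(s-t)), and sums of them are collapsed using the identity that for every m > 1 the m distinct m-th roots of unity sum to 0, e.g. 1 + exp(2*I*pi/3) + exp(-2*I*pi/3) = 0.)
Dimension check: dim(rho) = sum (mult * dim) = 1*1 + 1*1 + 1*1 = 3 = chi_rho(e) = 3.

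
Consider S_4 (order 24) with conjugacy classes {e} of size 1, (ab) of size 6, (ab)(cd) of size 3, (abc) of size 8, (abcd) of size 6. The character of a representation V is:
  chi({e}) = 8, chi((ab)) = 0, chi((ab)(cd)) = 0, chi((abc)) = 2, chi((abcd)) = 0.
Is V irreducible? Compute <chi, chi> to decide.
Not irreducible (reducible): <chi, chi> = 4 > 1.

<chi, chi> = (1/|G|) sum_C |C| * |chi(C)|^2 = (1/24)[1*|8|^2 + 6*|0|^2 + 3*|0|^2 + 8*|2|^2 + 6*|0|^2]
  = (1/24)[(64) + (0) + (0) + (32) + (0)] = 96/24 = 4.
A character is irreducible iff <chi, chi> = 1, so this representation is reducible.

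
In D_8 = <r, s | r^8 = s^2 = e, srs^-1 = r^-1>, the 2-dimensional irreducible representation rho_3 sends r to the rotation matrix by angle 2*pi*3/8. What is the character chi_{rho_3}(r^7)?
chi_{rho_3}(r^7) = 2*cos(2*pi*3*7/8) = -sqrt(2)

Details: rho_3(r^7) is rotation by angle 2*pi*3*7/8, whose trace is 2*cos(2*pi*3*7/8) = -sqrt(2).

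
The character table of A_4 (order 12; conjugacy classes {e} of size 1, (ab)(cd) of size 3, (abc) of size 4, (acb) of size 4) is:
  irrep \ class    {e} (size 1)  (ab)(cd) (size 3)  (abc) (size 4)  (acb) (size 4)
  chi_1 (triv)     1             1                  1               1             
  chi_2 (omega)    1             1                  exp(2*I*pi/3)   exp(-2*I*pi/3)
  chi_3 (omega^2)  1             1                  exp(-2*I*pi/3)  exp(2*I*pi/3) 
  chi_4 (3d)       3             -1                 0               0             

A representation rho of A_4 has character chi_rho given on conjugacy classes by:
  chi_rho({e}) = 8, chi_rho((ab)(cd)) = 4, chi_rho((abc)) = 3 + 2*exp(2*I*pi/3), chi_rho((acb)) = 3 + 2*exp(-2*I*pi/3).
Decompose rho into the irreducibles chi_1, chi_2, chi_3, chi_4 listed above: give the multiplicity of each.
Multiplicities: chi_1: 3, chi_2: 2, chi_3: 0, chi_4: 1.

Details: Use <chi_rho, chi> = (1/|G|) sum_C |C| * chi_rho(C) * conj(chi(C)) with |G| = 12 for each irreducible chi in the table:
  <chi_rho, chi_1> = (1/12)[1*(8)*conj(1) + 3*(4)*conj(1) + 4*(3 + 2*exp(2*I*pi/3))*conj(1) + 4*(3 + 2*exp(-2*I*pi/3))*conj(1)]
      = (1/12)[(8) + (12) + (12 + 8*exp(2*I*pi/3)) + (12 + 8*exp(-2*I*pi/3))] = 36/12 = 3
  <chi_rho, chi_2> = (1/12)[1*(8)*conj(1) + 3*(4)*conj(1) + 4*(3 + 2*exp(2*I*pi/3))*conj(exp(2*I*pi/3)) + 4*(3 + 2*exp(-2*I*pi/3))*conj(exp(-2*I*pi/3))]
      = (1/12)[(8) + (12) + (8 + 12*exp(-2*I*pi/3)) + (8 + 12*exp(2*I*pi/3))] = 24/12 = 2
  <chi_rho, chi_3> = (1/12)[1*(8)*conj(1) + 3*(4)*conj(1) + 4*(3 + 2*exp(2*I*pi/3))*conj(exp(-2*I*pi/3)) + 4*(3 + 2*exp(-2*I*pi/3))*conj(exp(2*I*pi/3))]
      = (1/12)[(8) + (12) + (8*exp(-2*I*pi/3) + 12*exp(2*I*pi/3)) + (12*exp(-2*I*pi/3) + 8*exp(2*I*pi/3))] = 0/12 = 0
  <chi_rho, chi_4> = (1/12)[1*(8)*conj(3) + 3*(4)*conj(-1) + 4*(3 + 2*exp(2*I*pi/3))*conj(0) + 4*(3 + 2*exp(-2*I*pi/3))*conj(0)]
      = (1/12)[(24) + (-12) + (0) + (0)] = 12/12 = 1
(Exp terms are combined using exp(i*s)*conj(exp(i*t)) = exp(i*(s-t)), and sums of them are collapsed using the identity that for every m > 1 the m distinct m-th roots of unity sum to 0, e.g. 1 + exp(2*I*pi/3) + exp(-2*I*pi/3) = 0.)
Dimension check: dim(rho) = sum (mult * dim) = 3*1 + 2*1 + 0*1 + 1*3 = 8 = chi_rho(e) = 8.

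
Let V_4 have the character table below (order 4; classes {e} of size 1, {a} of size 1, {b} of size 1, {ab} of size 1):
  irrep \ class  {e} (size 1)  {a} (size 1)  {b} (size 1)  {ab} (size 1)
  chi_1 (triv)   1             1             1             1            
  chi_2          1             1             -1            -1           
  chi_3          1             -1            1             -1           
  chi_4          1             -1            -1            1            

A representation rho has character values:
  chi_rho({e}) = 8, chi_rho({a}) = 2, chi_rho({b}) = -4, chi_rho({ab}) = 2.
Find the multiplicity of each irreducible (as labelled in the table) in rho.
Multiplicities: chi_1: 2, chi_2: 3, chi_3: 0, chi_4: 3.

Reasoning: Use <chi_rho, chi> = (1/|G|) sum_C |C| * chi_rho(C) * conj(chi(C)) with |G| = 4 for each irreducible chi in the table:
  <chi_rho, chi_1> = (1/4)[1*(8)*conj(1) + 1*(2)*conj(1) + 1*(-4)*conj(1) + 1*(2)*conj(1)]
      = (1/4)[(8) + (2) + (-4) + (2)] = 8/4 = 2
  <chi_rho, chi_2> = (1/4)[1*(8)*conj(1) + 1*(2)*conj(1) + 1*(-4)*conj(-1) + 1*(2)*conj(-1)]
      = (1/4)[(8) + (2) + (4) + (-2)] = 12/4 = 3
  <chi_rho, chi_3> = (1/4)[1*(8)*conj(1) + 1*(2)*conj(-1) + 1*(-4)*conj(1) + 1*(2)*conj(-1)]
      = (1/4)[(8) + (-2) + (-4) + (-2)] = 0/4 = 0
  <chi_rho, chi_4> = (1/4)[1*(8)*conj(1) + 1*(2)*conj(-1) + 1*(-4)*conj(-1) + 1*(2)*conj(1)]
      = (1/4)[(8) + (-2) + (4) + (2)] = 12/4 = 3
Dimension check: dim(rho) = sum (mult * dim) = 2*1 + 3*1 + 0*1 + 3*1 = 8 = chi_rho(e) = 8.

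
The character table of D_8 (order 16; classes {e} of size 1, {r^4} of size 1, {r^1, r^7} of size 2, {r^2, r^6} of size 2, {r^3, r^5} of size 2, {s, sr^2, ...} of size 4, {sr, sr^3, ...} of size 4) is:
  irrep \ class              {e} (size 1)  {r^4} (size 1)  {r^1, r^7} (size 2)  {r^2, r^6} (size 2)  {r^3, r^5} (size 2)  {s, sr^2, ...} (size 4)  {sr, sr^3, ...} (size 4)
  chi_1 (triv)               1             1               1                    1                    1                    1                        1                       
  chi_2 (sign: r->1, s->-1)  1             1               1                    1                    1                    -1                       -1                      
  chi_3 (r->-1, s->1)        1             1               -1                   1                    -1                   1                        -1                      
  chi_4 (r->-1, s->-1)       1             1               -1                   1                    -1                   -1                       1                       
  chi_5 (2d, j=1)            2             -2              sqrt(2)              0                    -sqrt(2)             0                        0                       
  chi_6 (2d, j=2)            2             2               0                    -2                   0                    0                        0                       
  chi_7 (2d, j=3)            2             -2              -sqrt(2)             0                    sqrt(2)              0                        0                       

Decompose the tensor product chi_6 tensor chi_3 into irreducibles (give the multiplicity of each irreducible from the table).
chi_6 tensor chi_3 = chi_6 (all other irreducibles have multiplicity 0).

Why: The character of a tensor product is the pointwise product (chi_6 * chi_3)(C) = chi_6(C) * chi_3(C):
  {e}: (2)*(1), {r^4}: (2)*(1), {r^1, r^7}: (0)*(-1), {r^2, r^6}: (-2)*(1), {r^3, r^5}: (0)*(-1), {s, sr^2, ...}: (0)*(1), {sr, sr^3, ...}: (0)*(-1)
so (chi_6 * chi_3) takes values
  {e} -> 2, {r^4} -> 2, {r^1, r^7} -> 0, {r^2, r^6} -> -2, {r^3, r^5} -> 0, {s, sr^2, ...} -> 0, {sr, sr^3, ...} -> 0.
Now take the inner product of this character with each irreducible chi from the table, <chi_6*chi_3, chi> = (1/16) sum_C |C| (chi_6*chi_3)(C) conj(chi(C)):
  <chi_6*chi_3, chi_1> = (1/16)[1*(2)*conj(1) + 1*(2)*conj(1) + 2*(0)*conj(1) + 2*(-2)*conj(1) + 2*(0)*conj(1) + 4*(0)*conj(1) + 4*(0)*conj(1)]
      = (1/16)[(2) + (2) + (0) + (-4) + (0) + (0) + (0)] = 0/16 = 0
  <chi_6*chi_3, chi_2> = (1/16)[1*(2)*conj(1) + 1*(2)*conj(1) + 2*(0)*conj(1) + 2*(-2)*conj(1) + 2*(0)*conj(1) + 4*(0)*conj(-1) + 4*(0)*conj(-1)]
      = (1/16)[(2) + (2) + (0) + (-4) + (0) + (0) + (0)] = 0/16 = 0
  <chi_6*chi_3, chi_3> = (1/16)[1*(2)*conj(1) + 1*(2)*conj(1) + 2*(0)*conj(-1) + 2*(-2)*conj(1) + 2*(0)*conj(-1) + 4*(0)*conj(1) + 4*(0)*conj(-1)]
      = (1/16)[(2) + (2) + (0) + (-4) + (0) + (0) + (0)] = 0/16 = 0
  <chi_6*chi_3, chi_4> = (1/16)[1*(2)*conj(1) + 1*(2)*conj(1) + 2*(0)*conj(-1) + 2*(-2)*conj(1) + 2*(0)*conj(-1) + 4*(0)*conj(-1) + 4*(0)*conj(1)]
      = (1/16)[(2) + (2) + (0) + (-4) + (0) + (0) + (0)] = 0/16 = 0
  <chi_6*chi_3, chi_5> = (1/16)[1*(2)*conj(2) + 1*(2)*conj(-2) + 2*(0)*conj(sqrt(2)) + 2*(-2)*conj(0) + 2*(0)*conj(-sqrt(2)) + 4*(0)*conj(0) + 4*(0)*conj(0)]
      = (1/16)[(4) + (-4) + (0) + (0) + (0) + (0) + (0)] = 0/16 = 0
  <chi_6*chi_3, chi_6> = (1/16)[1*(2)*conj(2) + 1*(2)*conj(2) + 2*(0)*conj(0) + 2*(-2)*conj(-2) + 2*(0)*conj(0) + 4*(0)*conj(0) + 4*(0)*conj(0)]
      = (1/16)[(4) + (4) + (0) + (8) + (0) + (0) + (0)] = 16/16 = 1
  <chi_6*chi_3, chi_7> = (1/16)[1*(2)*conj(2) + 1*(2)*conj(-2) + 2*(0)*conj(-sqrt(2)) + 2*(-2)*conj(0) + 2*(0)*conj(sqrt(2)) + 4*(0)*conj(0) + 4*(0)*conj(0)]
      = (1/16)[(4) + (-4) + (0) + (0) + (0) + (0) + (0)] = 0/16 = 0
Hence the multiplicities are chi_6: 1. Dimension check: dim(chi_6)*dim(chi_3) = 2*1 = 2 and sum (mult * dim) = 1*2 = 2.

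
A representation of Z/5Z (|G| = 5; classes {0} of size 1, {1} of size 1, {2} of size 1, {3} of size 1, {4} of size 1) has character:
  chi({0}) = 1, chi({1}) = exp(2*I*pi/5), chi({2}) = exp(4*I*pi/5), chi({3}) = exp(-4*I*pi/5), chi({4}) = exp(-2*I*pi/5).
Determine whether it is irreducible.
Irreducible: <chi, chi> = 1.

Justification: <chi, chi> = (1/|G|) sum_C |C| * |chi(C)|^2 = (1/5)[1*|1|^2 + 1*|exp(2*I*pi/5)|^2 + 1*|exp(4*I*pi/5)|^2 + 1*|exp(-4*I*pi/5)|^2 + 1*|exp(-2*I*pi/5)|^2]
  = (1/5)[(1) + (1) + (1) + (1) + (1)] = 5/5 = 1.
(Exp terms are combined using exp(i*s)*conj(exp(i*t)) = exp(i*(s-t)), and sums of them are collapsed using the identity that for every m > 1 the m distinct m-th roots of unity sum to 0, e.g. 1 + exp(2*I*pi/3) + exp(-2*I*pi/3) = 0.)
A character is irreducible iff <chi, chi> = 1, so this representation is irreducible.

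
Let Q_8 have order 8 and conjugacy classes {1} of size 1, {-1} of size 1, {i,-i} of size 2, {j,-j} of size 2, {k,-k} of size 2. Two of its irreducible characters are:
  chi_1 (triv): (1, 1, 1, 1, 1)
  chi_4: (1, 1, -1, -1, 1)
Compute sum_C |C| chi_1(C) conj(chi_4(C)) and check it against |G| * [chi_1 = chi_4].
Sum = 0; so <chi_1, chi_4> = 0 (distinct irreducibles are orthogonal).

Explanation: Compute term by term over conjugacy classes (|C| * chi_1(C) * conj(chi_4(C))):
  1*(1)*conj(1) + 1*(1)*conj(1) + 2*(1)*conj(-1) + 2*(1)*conj(-1) + 2*(1)*conj(1)
  = (1) + (1) + (-2) + (-2) + (2)
  = 0.
Dividing by |G| = 8 gives 0/8 = 0, matching the row-orthogonality relation <chi_1, chi_4> = [chi_1 = chi_4].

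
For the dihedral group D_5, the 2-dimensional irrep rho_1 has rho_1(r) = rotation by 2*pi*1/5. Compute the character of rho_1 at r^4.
chi_{rho_1}(r^4) = 2*cos(2*pi*1*4/5) = -1/2 + sqrt(5)/2

Derivation: rho_1(r^4) is rotation by angle 2*pi*1*4/5, whose trace is 2*cos(2*pi*1*4/5) = -1/2 + sqrt(5)/2.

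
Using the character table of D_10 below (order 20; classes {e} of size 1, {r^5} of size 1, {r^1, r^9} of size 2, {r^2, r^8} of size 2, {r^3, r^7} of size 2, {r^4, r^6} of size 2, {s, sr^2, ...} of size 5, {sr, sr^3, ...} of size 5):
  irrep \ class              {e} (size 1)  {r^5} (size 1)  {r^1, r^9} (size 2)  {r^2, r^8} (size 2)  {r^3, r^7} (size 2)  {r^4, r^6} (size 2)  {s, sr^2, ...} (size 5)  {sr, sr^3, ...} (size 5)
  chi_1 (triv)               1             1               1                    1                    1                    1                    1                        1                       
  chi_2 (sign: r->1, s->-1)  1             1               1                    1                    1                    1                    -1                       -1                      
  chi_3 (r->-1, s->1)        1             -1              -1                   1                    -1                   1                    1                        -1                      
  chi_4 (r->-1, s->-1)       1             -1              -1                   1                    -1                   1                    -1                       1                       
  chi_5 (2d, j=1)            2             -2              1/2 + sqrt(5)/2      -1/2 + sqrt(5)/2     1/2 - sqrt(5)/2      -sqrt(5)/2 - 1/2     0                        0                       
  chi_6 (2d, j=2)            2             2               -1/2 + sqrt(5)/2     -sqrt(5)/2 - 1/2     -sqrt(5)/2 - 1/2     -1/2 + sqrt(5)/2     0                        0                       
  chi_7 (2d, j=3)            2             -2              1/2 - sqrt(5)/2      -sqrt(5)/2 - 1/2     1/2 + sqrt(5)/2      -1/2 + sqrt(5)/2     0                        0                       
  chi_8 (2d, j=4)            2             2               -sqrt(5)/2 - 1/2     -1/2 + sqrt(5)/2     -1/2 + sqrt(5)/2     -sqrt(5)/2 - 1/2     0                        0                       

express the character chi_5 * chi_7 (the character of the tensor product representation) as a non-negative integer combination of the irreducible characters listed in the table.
chi_5 tensor chi_7 = chi_6 + chi_8 (all other irreducibles have multiplicity 0).

Derivation: The character of a tensor product is the pointwise product (chi_5 * chi_7)(C) = chi_5(C) * chi_7(C):
  {e}: (2)*(2), {r^5}: (-2)*(-2), {r^1, r^9}: (1/2 + sqrt(5)/2)*(1/2 - sqrt(5)/2), {r^2, r^8}: (-1/2 + sqrt(5)/2)*(-sqrt(5)/2 - 1/2), {r^3, r^7}: (1/2 - sqrt(5)/2)*(1/2 + sqrt(5)/2), {r^4, r^6}: (-sqrt(5)/2 - 1/2)*(-1/2 + sqrt(5)/2), {s, sr^2, ...}: (0)*(0), {sr, sr^3, ...}: (0)*(0)
so (chi_5 * chi_7) takes values
  {e} -> 4, {r^5} -> 4, {r^1, r^9} -> -1, {r^2, r^8} -> -1, {r^3, r^7} -> -1, {r^4, r^6} -> -1, {s, sr^2, ...} -> 0, {sr, sr^3, ...} -> 0.
Now take the inner product of this character with each irreducible chi from the table, <chi_5*chi_7, chi> = (1/20) sum_C |C| (chi_5*chi_7)(C) conj(chi(C)):
  <chi_5*chi_7, chi_1> = (1/20)[1*(4)*conj(1) + 1*(4)*conj(1) + 2*(-1)*conj(1) + 2*(-1)*conj(1) + 2*(-1)*conj(1) + 2*(-1)*conj(1) + 5*(0)*conj(1) + 5*(0)*conj(1)]
      = (1/20)[(4) + (4) + (-2) + (-2) + (-2) + (-2) + (0) + (0)] = 0/20 = 0
  <chi_5*chi_7, chi_2> = (1/20)[1*(4)*conj(1) + 1*(4)*conj(1) + 2*(-1)*conj(1) + 2*(-1)*conj(1) + 2*(-1)*conj(1) + 2*(-1)*conj(1) + 5*(0)*conj(-1) + 5*(0)*conj(-1)]
      = (1/20)[(4) + (4) + (-2) + (-2) + (-2) + (-2) + (0) + (0)] = 0/20 = 0
  <chi_5*chi_7, chi_3> = (1/20)[1*(4)*conj(1) + 1*(4)*conj(-1) + 2*(-1)*conj(-1) + 2*(-1)*conj(1) + 2*(-1)*conj(-1) + 2*(-1)*conj(1) + 5*(0)*conj(1) + 5*(0)*conj(-1)]
      = (1/20)[(4) + (-4) + (2) + (-2) + (2) + (-2) + (0) + (0)] = 0/20 = 0
  <chi_5*chi_7, chi_4> = (1/20)[1*(4)*conj(1) + 1*(4)*conj(-1) + 2*(-1)*conj(-1) + 2*(-1)*conj(1) + 2*(-1)*conj(-1) + 2*(-1)*conj(1) + 5*(0)*conj(-1) + 5*(0)*conj(1)]
      = (1/20)[(4) + (-4) + (2) + (-2) + (2) + (-2) + (0) + (0)] = 0/20 = 0
  <chi_5*chi_7, chi_5> = (1/20)[1*(4)*conj(2) + 1*(4)*conj(-2) + 2*(-1)*conj(1/2 + sqrt(5)/2) + 2*(-1)*conj(-1/2 + sqrt(5)/2) + 2*(-1)*conj(1/2 - sqrt(5)/2) + 2*(-1)*conj(-sqrt(5)/2 - 1/2) + 5*(0)*conj(0) + 5*(0)*conj(0)]
      = (1/20)[(8) + (-8) + (-sqrt(5) - 1) + (1 - sqrt(5)) + (-1 + sqrt(5)) + (1 + sqrt(5)) + (0) + (0)] = 0/20 = 0
  <chi_5*chi_7, chi_6> = (1/20)[1*(4)*conj(2) + 1*(4)*conj(2) + 2*(-1)*conj(-1/2 + sqrt(5)/2) + 2*(-1)*conj(-sqrt(5)/2 - 1/2) + 2*(-1)*conj(-sqrt(5)/2 - 1/2) + 2*(-1)*conj(-1/2 + sqrt(5)/2) + 5*(0)*conj(0) + 5*(0)*conj(0)]
      = (1/20)[(8) + (8) + (1 - sqrt(5)) + (1 + sqrt(5)) + (1 + sqrt(5)) + (1 - sqrt(5)) + (0) + (0)] = 20/20 = 1
  <chi_5*chi_7, chi_7> = (1/20)[1*(4)*conj(2) + 1*(4)*conj(-2) + 2*(-1)*conj(1/2 - sqrt(5)/2) + 2*(-1)*conj(-sqrt(5)/2 - 1/2) + 2*(-1)*conj(1/2 + sqrt(5)/2) + 2*(-1)*conj(-1/2 + sqrt(5)/2) + 5*(0)*conj(0) + 5*(0)*conj(0)]
      = (1/20)[(8) + (-8) + (-1 + sqrt(5)) + (1 + sqrt(5)) + (-sqrt(5) - 1) + (1 - sqrt(5)) + (0) + (0)] = 0/20 = 0
  <chi_5*chi_7, chi_8> = (1/20)[1*(4)*conj(2) + 1*(4)*conj(2) + 2*(-1)*conj(-sqrt(5)/2 - 1/2) + 2*(-1)*conj(-1/2 + sqrt(5)/2) + 2*(-1)*conj(-1/2 + sqrt(5)/2) + 2*(-1)*conj(-sqrt(5)/2 - 1/2) + 5*(0)*conj(0) + 5*(0)*conj(0)]
      = (1/20)[(8) + (8) + (1 + sqrt(5)) + (1 - sqrt(5)) + (1 - sqrt(5)) + (1 + sqrt(5)) + (0) + (0)] = 20/20 = 1
Hence the multiplicities are chi_6: 1, chi_8: 1. Dimension check: dim(chi_5)*dim(chi_7) = 2*2 = 4 and sum (mult * dim) = 1*2 + 1*2 = 4.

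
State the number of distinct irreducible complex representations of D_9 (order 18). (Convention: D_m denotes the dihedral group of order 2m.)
6

Justification: The number of irreducible complex representations of a finite group equals its number of conjugacy classes. D_9 has 6 conjugacy classes ((n+3)/2 for n odd), so D_9 (order 18) has exactly 6 irreducible complex representations.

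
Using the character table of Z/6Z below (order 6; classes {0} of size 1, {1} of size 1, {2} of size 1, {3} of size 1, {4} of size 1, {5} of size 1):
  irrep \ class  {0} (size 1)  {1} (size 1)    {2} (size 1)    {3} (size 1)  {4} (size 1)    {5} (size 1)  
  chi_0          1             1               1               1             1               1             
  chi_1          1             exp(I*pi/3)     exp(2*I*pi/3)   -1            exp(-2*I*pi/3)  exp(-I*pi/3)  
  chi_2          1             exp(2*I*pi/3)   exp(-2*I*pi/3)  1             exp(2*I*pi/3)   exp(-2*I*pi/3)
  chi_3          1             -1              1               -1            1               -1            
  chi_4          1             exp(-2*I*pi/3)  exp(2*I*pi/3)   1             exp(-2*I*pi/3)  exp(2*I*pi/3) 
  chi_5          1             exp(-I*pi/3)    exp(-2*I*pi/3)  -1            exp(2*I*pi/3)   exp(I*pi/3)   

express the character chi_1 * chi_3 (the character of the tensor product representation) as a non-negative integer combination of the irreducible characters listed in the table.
chi_1 tensor chi_3 = chi_4 (all other irreducibles have multiplicity 0).

Justification: The character of a tensor product is the pointwise product (chi_1 * chi_3)(C) = chi_1(C) * chi_3(C):
  {0}: (1)*(1), {1}: (exp(I*pi/3))*(-1), {2}: (exp(2*I*pi/3))*(1), {3}: (-1)*(-1), {4}: (exp(-2*I*pi/3))*(1), {5}: (exp(-I*pi/3))*(-1)
so (chi_1 * chi_3) takes values
  {0} -> 1, {1} -> -exp(I*pi/3), {2} -> exp(2*I*pi/3), {3} -> 1, {4} -> exp(-2*I*pi/3), {5} -> -exp(-I*pi/3).
Now take the inner product of this character with each irreducible chi from the table, <chi_1*chi_3, chi> = (1/6) sum_C |C| (chi_1*chi_3)(C) conj(chi(C)):
  <chi_1*chi_3, chi_0> = (1/6)[1*(1)*conj(1) + 1*(-exp(I*pi/3))*conj(1) + 1*(exp(2*I*pi/3))*conj(1) + 1*(1)*conj(1) + 1*(exp(-2*I*pi/3))*conj(1) + 1*(-exp(-I*pi/3))*conj(1)]
      = (1/6)[(1) + (-exp(I*pi/3)) + (exp(2*I*pi/3)) + (1) + (exp(-2*I*pi/3)) + (-exp(-I*pi/3))] = 0/6 = 0
  <chi_1*chi_3, chi_1> = (1/6)[1*(1)*conj(1) + 1*(-exp(I*pi/3))*conj(exp(I*pi/3)) + 1*(exp(2*I*pi/3))*conj(exp(2*I*pi/3)) + 1*(1)*conj(-1) + 1*(exp(-2*I*pi/3))*conj(exp(-2*I*pi/3)) + 1*(-exp(-I*pi/3))*conj(exp(-I*pi/3))]
      = (1/6)[(1) + (-1) + (1) + (-1) + (1) + (-1)] = 0/6 = 0
  <chi_1*chi_3, chi_2> = (1/6)[1*(1)*conj(1) + 1*(-exp(I*pi/3))*conj(exp(2*I*pi/3)) + 1*(exp(2*I*pi/3))*conj(exp(-2*I*pi/3)) + 1*(1)*conj(1) + 1*(exp(-2*I*pi/3))*conj(exp(2*I*pi/3)) + 1*(-exp(-I*pi/3))*conj(exp(-2*I*pi/3))]
      = (1/6)[(1) + (-exp(-I*pi/3)) + (exp(-2*I*pi/3)) + (1) + (exp(2*I*pi/3)) + (-exp(I*pi/3))] = 0/6 = 0
  <chi_1*chi_3, chi_3> = (1/6)[1*(1)*conj(1) + 1*(-exp(I*pi/3))*conj(-1) + 1*(exp(2*I*pi/3))*conj(1) + 1*(1)*conj(-1) + 1*(exp(-2*I*pi/3))*conj(1) + 1*(-exp(-I*pi/3))*conj(-1)]
      = (1/6)[(1) + (exp(I*pi/3)) + (exp(2*I*pi/3)) + (-1) + (exp(-2*I*pi/3)) + (exp(-I*pi/3))] = 0/6 = 0
  <chi_1*chi_3, chi_4> = (1/6)[1*(1)*conj(1) + 1*(-exp(I*pi/3))*conj(exp(-2*I*pi/3)) + 1*(exp(2*I*pi/3))*conj(exp(2*I*pi/3)) + 1*(1)*conj(1) + 1*(exp(-2*I*pi/3))*conj(exp(-2*I*pi/3)) + 1*(-exp(-I*pi/3))*conj(exp(2*I*pi/3))]
      = (1/6)[(1) + (1) + (1) + (1) + (1) + (1)] = 6/6 = 1
  <chi_1*chi_3, chi_5> = (1/6)[1*(1)*conj(1) + 1*(-exp(I*pi/3))*conj(exp(-I*pi/3)) + 1*(exp(2*I*pi/3))*conj(exp(-2*I*pi/3)) + 1*(1)*conj(-1) + 1*(exp(-2*I*pi/3))*conj(exp(2*I*pi/3)) + 1*(-exp(-I*pi/3))*conj(exp(I*pi/3))]
      = (1/6)[(1) + (-exp(2*I*pi/3)) + (exp(-2*I*pi/3)) + (-1) + (exp(2*I*pi/3)) + (-exp(-2*I*pi/3))] = 0/6 = 0
(Exp terms are combined using exp(i*s)*conj(exp(i*t)) = exp(i*(s-t)), and sums of them are collapsed using the identity that for every m > 1 the m distinct m-th roots of unity sum to 0, e.g. 1 + exp(2*I*pi/3) + exp(-2*I*pi/3) = 0.)
Hence the multiplicities are chi_4: 1. Dimension check: dim(chi_1)*dim(chi_3) = 1*1 = 1 and sum (mult * dim) = 1*1 = 1.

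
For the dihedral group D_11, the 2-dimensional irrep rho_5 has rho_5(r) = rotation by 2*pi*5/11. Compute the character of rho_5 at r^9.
chi_{rho_5}(r^9) = 2*cos(2*pi*5*9/11) = 2*cos(90*pi/11)

Derivation: rho_5(r^9) is rotation by angle 2*pi*5*9/11, whose trace is 2*cos(2*pi*5*9/11) = 2*cos(90*pi/11).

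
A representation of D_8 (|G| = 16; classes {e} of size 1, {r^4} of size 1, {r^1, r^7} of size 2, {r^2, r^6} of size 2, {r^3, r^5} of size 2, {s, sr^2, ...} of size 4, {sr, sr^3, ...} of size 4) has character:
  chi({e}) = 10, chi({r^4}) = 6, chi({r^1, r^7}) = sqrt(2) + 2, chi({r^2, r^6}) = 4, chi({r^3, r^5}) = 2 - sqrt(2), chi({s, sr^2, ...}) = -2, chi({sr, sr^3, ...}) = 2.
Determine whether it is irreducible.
Not irreducible (reducible): <chi, chi> = 14 > 1.

Derivation: <chi, chi> = (1/|G|) sum_C |C| * |chi(C)|^2 = (1/16)[1*|10|^2 + 1*|6|^2 + 2*|sqrt(2) + 2|^2 + 2*|4|^2 + 2*|2 - sqrt(2)|^2 + 4*|-2|^2 + 4*|2|^2]
  = (1/16)[(100) + (36) + (8*sqrt(2) + 12) + (32) + (12 - 8*sqrt(2)) + (16) + (16)] = 224/16 = 14.
A character is irreducible iff <chi, chi> = 1, so this representation is reducible.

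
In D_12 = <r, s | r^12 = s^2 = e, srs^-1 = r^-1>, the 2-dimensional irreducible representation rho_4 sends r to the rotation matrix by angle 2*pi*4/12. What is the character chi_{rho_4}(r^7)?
chi_{rho_4}(r^7) = 2*cos(2*pi*4*7/12) = -1

rho_4(r^7) is rotation by angle 2*pi*4*7/12, whose trace is 2*cos(2*pi*4*7/12) = -1.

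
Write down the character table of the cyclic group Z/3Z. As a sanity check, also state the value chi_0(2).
Character table of Z/3Z (irreps indexed chi_0,...,chi_2 with chi_k(m) = zeta_3^(k*m), zeta_3 = exp(2*pi*i/3)):
  irrep \ class  {0} (size 1)  {1} (size 1)    {2} (size 1)  
  chi_0          1             1               1             
  chi_1          1             exp(2*I*pi/3)   exp(-2*I*pi/3)
  chi_2          1             exp(-2*I*pi/3)  exp(2*I*pi/3) 

Spot check: chi_0(2) = zeta_3^(0*2) = zeta_3^0 = 1.

Explanation: Z/3Z is abelian, so all 3 irreducible complex representations are 1-dimensional. They are given by chi_k(m) = zeta_3^(k*m) for k = 0,...,2. Row orthogonality: sum_m chi_k(m) conj(chi_l(m)) = 3 * [k = l].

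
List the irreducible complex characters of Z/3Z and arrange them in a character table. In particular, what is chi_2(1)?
Character table of Z/3Z (irreps indexed chi_0,...,chi_2 with chi_k(m) = zeta_3^(k*m), zeta_3 = exp(2*pi*i/3)):
  irrep \ class  {0} (size 1)  {1} (size 1)    {2} (size 1)  
  chi_0          1             1               1             
  chi_1          1             exp(2*I*pi/3)   exp(-2*I*pi/3)
  chi_2          1             exp(-2*I*pi/3)  exp(2*I*pi/3) 

Spot check: chi_2(1) = zeta_3^(2*1) = zeta_3^2 = exp(-2*I*pi/3).

Working: Z/3Z is abelian, so all 3 irreducible complex representations are 1-dimensional. They are given by chi_k(m) = zeta_3^(k*m) for k = 0,...,2. Row orthogonality: sum_m chi_k(m) conj(chi_l(m)) = 3 * [k = l].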